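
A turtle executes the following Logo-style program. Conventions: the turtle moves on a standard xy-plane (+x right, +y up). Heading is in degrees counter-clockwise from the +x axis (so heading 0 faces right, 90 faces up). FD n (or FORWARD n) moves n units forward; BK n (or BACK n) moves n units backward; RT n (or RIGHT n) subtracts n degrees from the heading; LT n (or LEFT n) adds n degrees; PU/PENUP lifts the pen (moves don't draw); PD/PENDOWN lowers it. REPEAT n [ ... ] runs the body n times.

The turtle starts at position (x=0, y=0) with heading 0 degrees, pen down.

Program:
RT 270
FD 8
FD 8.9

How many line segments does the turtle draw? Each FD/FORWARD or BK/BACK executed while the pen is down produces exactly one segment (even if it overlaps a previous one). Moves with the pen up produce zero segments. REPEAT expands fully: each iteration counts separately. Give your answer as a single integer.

Answer: 2

Derivation:
Executing turtle program step by step:
Start: pos=(0,0), heading=0, pen down
RT 270: heading 0 -> 90
FD 8: (0,0) -> (0,8) [heading=90, draw]
FD 8.9: (0,8) -> (0,16.9) [heading=90, draw]
Final: pos=(0,16.9), heading=90, 2 segment(s) drawn
Segments drawn: 2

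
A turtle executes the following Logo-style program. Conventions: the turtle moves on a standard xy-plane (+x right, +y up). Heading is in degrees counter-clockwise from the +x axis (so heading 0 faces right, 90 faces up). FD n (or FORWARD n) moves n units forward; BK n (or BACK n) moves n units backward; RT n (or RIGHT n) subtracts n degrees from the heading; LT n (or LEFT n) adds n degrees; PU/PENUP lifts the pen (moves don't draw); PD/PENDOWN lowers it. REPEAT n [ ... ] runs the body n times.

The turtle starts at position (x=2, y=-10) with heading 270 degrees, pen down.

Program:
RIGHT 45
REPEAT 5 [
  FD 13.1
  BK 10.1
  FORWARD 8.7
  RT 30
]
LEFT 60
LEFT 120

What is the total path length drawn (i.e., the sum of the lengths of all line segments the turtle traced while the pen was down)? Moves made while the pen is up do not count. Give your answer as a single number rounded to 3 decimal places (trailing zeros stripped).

Answer: 159.5

Derivation:
Executing turtle program step by step:
Start: pos=(2,-10), heading=270, pen down
RT 45: heading 270 -> 225
REPEAT 5 [
  -- iteration 1/5 --
  FD 13.1: (2,-10) -> (-7.263,-19.263) [heading=225, draw]
  BK 10.1: (-7.263,-19.263) -> (-0.121,-12.121) [heading=225, draw]
  FD 8.7: (-0.121,-12.121) -> (-6.273,-18.273) [heading=225, draw]
  RT 30: heading 225 -> 195
  -- iteration 2/5 --
  FD 13.1: (-6.273,-18.273) -> (-18.927,-21.664) [heading=195, draw]
  BK 10.1: (-18.927,-21.664) -> (-9.171,-19.05) [heading=195, draw]
  FD 8.7: (-9.171,-19.05) -> (-17.574,-21.301) [heading=195, draw]
  RT 30: heading 195 -> 165
  -- iteration 3/5 --
  FD 13.1: (-17.574,-21.301) -> (-30.228,-17.911) [heading=165, draw]
  BK 10.1: (-30.228,-17.911) -> (-20.472,-20.525) [heading=165, draw]
  FD 8.7: (-20.472,-20.525) -> (-28.876,-18.273) [heading=165, draw]
  RT 30: heading 165 -> 135
  -- iteration 4/5 --
  FD 13.1: (-28.876,-18.273) -> (-38.139,-9.01) [heading=135, draw]
  BK 10.1: (-38.139,-9.01) -> (-30.997,-16.152) [heading=135, draw]
  FD 8.7: (-30.997,-16.152) -> (-37.149,-10) [heading=135, draw]
  RT 30: heading 135 -> 105
  -- iteration 5/5 --
  FD 13.1: (-37.149,-10) -> (-40.539,2.654) [heading=105, draw]
  BK 10.1: (-40.539,2.654) -> (-37.925,-7.102) [heading=105, draw]
  FD 8.7: (-37.925,-7.102) -> (-40.177,1.301) [heading=105, draw]
  RT 30: heading 105 -> 75
]
LT 60: heading 75 -> 135
LT 120: heading 135 -> 255
Final: pos=(-40.177,1.301), heading=255, 15 segment(s) drawn

Segment lengths:
  seg 1: (2,-10) -> (-7.263,-19.263), length = 13.1
  seg 2: (-7.263,-19.263) -> (-0.121,-12.121), length = 10.1
  seg 3: (-0.121,-12.121) -> (-6.273,-18.273), length = 8.7
  seg 4: (-6.273,-18.273) -> (-18.927,-21.664), length = 13.1
  seg 5: (-18.927,-21.664) -> (-9.171,-19.05), length = 10.1
  seg 6: (-9.171,-19.05) -> (-17.574,-21.301), length = 8.7
  seg 7: (-17.574,-21.301) -> (-30.228,-17.911), length = 13.1
  seg 8: (-30.228,-17.911) -> (-20.472,-20.525), length = 10.1
  seg 9: (-20.472,-20.525) -> (-28.876,-18.273), length = 8.7
  seg 10: (-28.876,-18.273) -> (-38.139,-9.01), length = 13.1
  seg 11: (-38.139,-9.01) -> (-30.997,-16.152), length = 10.1
  seg 12: (-30.997,-16.152) -> (-37.149,-10), length = 8.7
  seg 13: (-37.149,-10) -> (-40.539,2.654), length = 13.1
  seg 14: (-40.539,2.654) -> (-37.925,-7.102), length = 10.1
  seg 15: (-37.925,-7.102) -> (-40.177,1.301), length = 8.7
Total = 159.5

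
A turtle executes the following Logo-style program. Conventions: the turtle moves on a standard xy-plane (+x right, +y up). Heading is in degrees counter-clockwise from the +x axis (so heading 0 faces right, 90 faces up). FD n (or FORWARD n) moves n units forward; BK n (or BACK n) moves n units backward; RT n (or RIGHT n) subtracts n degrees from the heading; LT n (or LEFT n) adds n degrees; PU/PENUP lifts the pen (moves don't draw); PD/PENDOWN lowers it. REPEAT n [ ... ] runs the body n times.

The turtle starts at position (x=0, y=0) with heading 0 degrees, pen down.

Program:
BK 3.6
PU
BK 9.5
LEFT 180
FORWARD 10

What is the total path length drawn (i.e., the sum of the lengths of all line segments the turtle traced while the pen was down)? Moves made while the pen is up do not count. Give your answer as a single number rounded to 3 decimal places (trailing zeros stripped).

Executing turtle program step by step:
Start: pos=(0,0), heading=0, pen down
BK 3.6: (0,0) -> (-3.6,0) [heading=0, draw]
PU: pen up
BK 9.5: (-3.6,0) -> (-13.1,0) [heading=0, move]
LT 180: heading 0 -> 180
FD 10: (-13.1,0) -> (-23.1,0) [heading=180, move]
Final: pos=(-23.1,0), heading=180, 1 segment(s) drawn

Segment lengths:
  seg 1: (0,0) -> (-3.6,0), length = 3.6
Total = 3.6

Answer: 3.6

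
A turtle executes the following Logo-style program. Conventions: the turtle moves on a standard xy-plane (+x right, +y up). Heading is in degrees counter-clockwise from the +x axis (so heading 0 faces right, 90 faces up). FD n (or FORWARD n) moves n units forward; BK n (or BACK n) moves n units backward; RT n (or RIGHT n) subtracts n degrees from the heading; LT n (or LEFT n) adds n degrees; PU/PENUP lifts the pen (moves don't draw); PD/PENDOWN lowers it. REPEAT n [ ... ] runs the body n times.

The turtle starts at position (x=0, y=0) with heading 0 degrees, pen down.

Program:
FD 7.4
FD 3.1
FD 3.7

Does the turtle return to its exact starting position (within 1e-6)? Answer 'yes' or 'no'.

Executing turtle program step by step:
Start: pos=(0,0), heading=0, pen down
FD 7.4: (0,0) -> (7.4,0) [heading=0, draw]
FD 3.1: (7.4,0) -> (10.5,0) [heading=0, draw]
FD 3.7: (10.5,0) -> (14.2,0) [heading=0, draw]
Final: pos=(14.2,0), heading=0, 3 segment(s) drawn

Start position: (0, 0)
Final position: (14.2, 0)
Distance = 14.2; >= 1e-6 -> NOT closed

Answer: no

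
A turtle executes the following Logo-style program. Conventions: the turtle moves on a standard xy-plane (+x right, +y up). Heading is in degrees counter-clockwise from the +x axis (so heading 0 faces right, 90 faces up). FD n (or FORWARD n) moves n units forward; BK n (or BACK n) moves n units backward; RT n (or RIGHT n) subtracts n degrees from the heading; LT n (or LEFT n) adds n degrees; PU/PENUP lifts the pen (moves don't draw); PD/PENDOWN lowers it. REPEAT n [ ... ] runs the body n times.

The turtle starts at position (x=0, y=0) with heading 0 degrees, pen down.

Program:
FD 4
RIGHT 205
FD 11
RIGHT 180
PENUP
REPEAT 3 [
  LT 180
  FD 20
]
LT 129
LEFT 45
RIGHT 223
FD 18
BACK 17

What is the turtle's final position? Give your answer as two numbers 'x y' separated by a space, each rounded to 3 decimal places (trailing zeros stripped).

Answer: -24.371 14.062

Derivation:
Executing turtle program step by step:
Start: pos=(0,0), heading=0, pen down
FD 4: (0,0) -> (4,0) [heading=0, draw]
RT 205: heading 0 -> 155
FD 11: (4,0) -> (-5.969,4.649) [heading=155, draw]
RT 180: heading 155 -> 335
PU: pen up
REPEAT 3 [
  -- iteration 1/3 --
  LT 180: heading 335 -> 155
  FD 20: (-5.969,4.649) -> (-24.096,13.101) [heading=155, move]
  -- iteration 2/3 --
  LT 180: heading 155 -> 335
  FD 20: (-24.096,13.101) -> (-5.969,4.649) [heading=335, move]
  -- iteration 3/3 --
  LT 180: heading 335 -> 155
  FD 20: (-5.969,4.649) -> (-24.096,13.101) [heading=155, move]
]
LT 129: heading 155 -> 284
LT 45: heading 284 -> 329
RT 223: heading 329 -> 106
FD 18: (-24.096,13.101) -> (-29.057,30.404) [heading=106, move]
BK 17: (-29.057,30.404) -> (-24.371,14.062) [heading=106, move]
Final: pos=(-24.371,14.062), heading=106, 2 segment(s) drawn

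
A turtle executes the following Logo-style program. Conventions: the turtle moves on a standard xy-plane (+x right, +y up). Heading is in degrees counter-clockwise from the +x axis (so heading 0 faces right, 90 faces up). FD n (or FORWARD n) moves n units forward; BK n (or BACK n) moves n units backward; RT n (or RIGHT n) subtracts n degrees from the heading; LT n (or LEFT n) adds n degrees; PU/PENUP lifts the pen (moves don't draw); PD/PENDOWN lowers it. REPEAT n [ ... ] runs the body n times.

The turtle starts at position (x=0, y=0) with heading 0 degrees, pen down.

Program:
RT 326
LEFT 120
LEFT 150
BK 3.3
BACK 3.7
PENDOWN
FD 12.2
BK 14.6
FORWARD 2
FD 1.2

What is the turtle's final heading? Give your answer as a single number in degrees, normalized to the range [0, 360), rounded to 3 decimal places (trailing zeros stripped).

Answer: 304

Derivation:
Executing turtle program step by step:
Start: pos=(0,0), heading=0, pen down
RT 326: heading 0 -> 34
LT 120: heading 34 -> 154
LT 150: heading 154 -> 304
BK 3.3: (0,0) -> (-1.845,2.736) [heading=304, draw]
BK 3.7: (-1.845,2.736) -> (-3.914,5.803) [heading=304, draw]
PD: pen down
FD 12.2: (-3.914,5.803) -> (2.908,-4.311) [heading=304, draw]
BK 14.6: (2.908,-4.311) -> (-5.256,7.793) [heading=304, draw]
FD 2: (-5.256,7.793) -> (-4.138,6.135) [heading=304, draw]
FD 1.2: (-4.138,6.135) -> (-3.467,5.14) [heading=304, draw]
Final: pos=(-3.467,5.14), heading=304, 6 segment(s) drawn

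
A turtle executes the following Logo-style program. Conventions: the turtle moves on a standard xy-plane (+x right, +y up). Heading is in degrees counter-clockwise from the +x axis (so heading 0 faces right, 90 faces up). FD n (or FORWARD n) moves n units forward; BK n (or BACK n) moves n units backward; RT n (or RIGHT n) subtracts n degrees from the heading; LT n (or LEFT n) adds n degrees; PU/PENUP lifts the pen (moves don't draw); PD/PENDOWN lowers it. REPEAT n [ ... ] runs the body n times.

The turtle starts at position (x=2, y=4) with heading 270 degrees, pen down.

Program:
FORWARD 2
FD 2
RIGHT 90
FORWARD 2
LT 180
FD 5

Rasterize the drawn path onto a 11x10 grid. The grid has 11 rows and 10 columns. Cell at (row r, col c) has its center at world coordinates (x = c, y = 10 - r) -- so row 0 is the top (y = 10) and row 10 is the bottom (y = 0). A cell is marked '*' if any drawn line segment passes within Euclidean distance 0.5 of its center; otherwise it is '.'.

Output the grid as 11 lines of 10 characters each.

Answer: ..........
..........
..........
..........
..........
..........
..*.......
..*.......
..*.......
..*.......
******....

Derivation:
Segment 0: (2,4) -> (2,2)
Segment 1: (2,2) -> (2,0)
Segment 2: (2,0) -> (-0,0)
Segment 3: (-0,0) -> (5,-0)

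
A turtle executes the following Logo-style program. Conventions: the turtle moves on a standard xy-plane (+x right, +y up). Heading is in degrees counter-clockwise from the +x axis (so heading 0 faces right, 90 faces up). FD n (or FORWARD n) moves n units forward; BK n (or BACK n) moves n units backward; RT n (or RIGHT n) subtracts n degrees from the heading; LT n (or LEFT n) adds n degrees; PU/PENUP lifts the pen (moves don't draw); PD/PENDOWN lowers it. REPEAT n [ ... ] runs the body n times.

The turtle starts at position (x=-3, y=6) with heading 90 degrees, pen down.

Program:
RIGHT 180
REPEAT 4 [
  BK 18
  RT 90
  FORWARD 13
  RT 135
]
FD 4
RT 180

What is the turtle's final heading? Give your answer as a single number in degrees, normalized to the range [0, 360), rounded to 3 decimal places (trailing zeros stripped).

Executing turtle program step by step:
Start: pos=(-3,6), heading=90, pen down
RT 180: heading 90 -> 270
REPEAT 4 [
  -- iteration 1/4 --
  BK 18: (-3,6) -> (-3,24) [heading=270, draw]
  RT 90: heading 270 -> 180
  FD 13: (-3,24) -> (-16,24) [heading=180, draw]
  RT 135: heading 180 -> 45
  -- iteration 2/4 --
  BK 18: (-16,24) -> (-28.728,11.272) [heading=45, draw]
  RT 90: heading 45 -> 315
  FD 13: (-28.728,11.272) -> (-19.536,2.08) [heading=315, draw]
  RT 135: heading 315 -> 180
  -- iteration 3/4 --
  BK 18: (-19.536,2.08) -> (-1.536,2.08) [heading=180, draw]
  RT 90: heading 180 -> 90
  FD 13: (-1.536,2.08) -> (-1.536,15.08) [heading=90, draw]
  RT 135: heading 90 -> 315
  -- iteration 4/4 --
  BK 18: (-1.536,15.08) -> (-14.263,27.808) [heading=315, draw]
  RT 90: heading 315 -> 225
  FD 13: (-14.263,27.808) -> (-23.456,18.615) [heading=225, draw]
  RT 135: heading 225 -> 90
]
FD 4: (-23.456,18.615) -> (-23.456,22.615) [heading=90, draw]
RT 180: heading 90 -> 270
Final: pos=(-23.456,22.615), heading=270, 9 segment(s) drawn

Answer: 270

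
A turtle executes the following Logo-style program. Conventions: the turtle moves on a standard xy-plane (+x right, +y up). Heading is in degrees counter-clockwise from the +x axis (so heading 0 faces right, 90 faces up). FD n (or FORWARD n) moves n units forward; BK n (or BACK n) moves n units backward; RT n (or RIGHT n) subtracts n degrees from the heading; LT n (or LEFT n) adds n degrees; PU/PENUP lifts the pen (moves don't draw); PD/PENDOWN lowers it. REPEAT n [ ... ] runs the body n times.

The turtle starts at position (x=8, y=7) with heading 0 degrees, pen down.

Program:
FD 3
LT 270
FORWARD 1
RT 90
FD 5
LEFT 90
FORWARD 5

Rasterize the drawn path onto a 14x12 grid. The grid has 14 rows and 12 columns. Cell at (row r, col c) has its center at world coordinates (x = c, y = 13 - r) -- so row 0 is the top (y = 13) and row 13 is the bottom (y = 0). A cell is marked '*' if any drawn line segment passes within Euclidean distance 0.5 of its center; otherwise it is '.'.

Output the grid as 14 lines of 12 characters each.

Answer: ............
............
............
............
............
............
........****
......******
......*.....
......*.....
......*.....
......*.....
......*.....
............

Derivation:
Segment 0: (8,7) -> (11,7)
Segment 1: (11,7) -> (11,6)
Segment 2: (11,6) -> (6,6)
Segment 3: (6,6) -> (6,1)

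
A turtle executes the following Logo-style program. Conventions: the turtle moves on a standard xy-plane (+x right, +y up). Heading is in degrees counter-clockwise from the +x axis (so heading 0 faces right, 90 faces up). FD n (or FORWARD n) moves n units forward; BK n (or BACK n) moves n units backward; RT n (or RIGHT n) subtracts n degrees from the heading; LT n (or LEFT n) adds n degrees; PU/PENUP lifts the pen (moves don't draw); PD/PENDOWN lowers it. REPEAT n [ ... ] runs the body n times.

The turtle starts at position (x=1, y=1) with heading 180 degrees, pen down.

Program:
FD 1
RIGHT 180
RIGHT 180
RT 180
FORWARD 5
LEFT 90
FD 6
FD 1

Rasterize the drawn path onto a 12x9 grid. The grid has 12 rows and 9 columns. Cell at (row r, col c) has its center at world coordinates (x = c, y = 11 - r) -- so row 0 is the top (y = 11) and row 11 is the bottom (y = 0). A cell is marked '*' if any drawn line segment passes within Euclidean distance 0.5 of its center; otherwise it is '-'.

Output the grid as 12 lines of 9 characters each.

Answer: ---------
---------
---------
-----*---
-----*---
-----*---
-----*---
-----*---
-----*---
-----*---
******---
---------

Derivation:
Segment 0: (1,1) -> (0,1)
Segment 1: (0,1) -> (5,1)
Segment 2: (5,1) -> (5,7)
Segment 3: (5,7) -> (5,8)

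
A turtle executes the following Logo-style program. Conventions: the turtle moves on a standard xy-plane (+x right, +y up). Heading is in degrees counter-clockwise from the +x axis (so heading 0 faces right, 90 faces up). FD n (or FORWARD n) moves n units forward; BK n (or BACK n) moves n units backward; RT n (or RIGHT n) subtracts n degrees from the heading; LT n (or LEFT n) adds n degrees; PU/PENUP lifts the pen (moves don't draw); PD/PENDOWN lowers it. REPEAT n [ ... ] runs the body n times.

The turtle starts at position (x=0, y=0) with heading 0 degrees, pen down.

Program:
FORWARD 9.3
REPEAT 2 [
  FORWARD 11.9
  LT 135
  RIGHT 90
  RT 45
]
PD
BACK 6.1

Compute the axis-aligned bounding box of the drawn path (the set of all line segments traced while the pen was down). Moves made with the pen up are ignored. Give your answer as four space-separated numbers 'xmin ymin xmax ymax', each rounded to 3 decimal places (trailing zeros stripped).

Answer: 0 0 33.1 0

Derivation:
Executing turtle program step by step:
Start: pos=(0,0), heading=0, pen down
FD 9.3: (0,0) -> (9.3,0) [heading=0, draw]
REPEAT 2 [
  -- iteration 1/2 --
  FD 11.9: (9.3,0) -> (21.2,0) [heading=0, draw]
  LT 135: heading 0 -> 135
  RT 90: heading 135 -> 45
  RT 45: heading 45 -> 0
  -- iteration 2/2 --
  FD 11.9: (21.2,0) -> (33.1,0) [heading=0, draw]
  LT 135: heading 0 -> 135
  RT 90: heading 135 -> 45
  RT 45: heading 45 -> 0
]
PD: pen down
BK 6.1: (33.1,0) -> (27,0) [heading=0, draw]
Final: pos=(27,0), heading=0, 4 segment(s) drawn

Segment endpoints: x in {0, 9.3, 21.2, 27, 33.1}, y in {0}
xmin=0, ymin=0, xmax=33.1, ymax=0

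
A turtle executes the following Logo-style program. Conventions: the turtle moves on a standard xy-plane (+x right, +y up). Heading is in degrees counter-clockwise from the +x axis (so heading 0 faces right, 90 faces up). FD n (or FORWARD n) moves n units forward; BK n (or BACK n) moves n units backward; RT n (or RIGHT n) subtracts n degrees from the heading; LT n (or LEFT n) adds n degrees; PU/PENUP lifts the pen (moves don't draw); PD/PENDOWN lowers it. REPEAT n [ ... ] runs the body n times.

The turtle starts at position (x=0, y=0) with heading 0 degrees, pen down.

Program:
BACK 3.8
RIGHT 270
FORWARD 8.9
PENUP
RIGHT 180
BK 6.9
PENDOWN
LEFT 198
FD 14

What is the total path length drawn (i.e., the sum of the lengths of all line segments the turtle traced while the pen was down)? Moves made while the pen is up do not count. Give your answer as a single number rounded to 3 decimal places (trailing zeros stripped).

Executing turtle program step by step:
Start: pos=(0,0), heading=0, pen down
BK 3.8: (0,0) -> (-3.8,0) [heading=0, draw]
RT 270: heading 0 -> 90
FD 8.9: (-3.8,0) -> (-3.8,8.9) [heading=90, draw]
PU: pen up
RT 180: heading 90 -> 270
BK 6.9: (-3.8,8.9) -> (-3.8,15.8) [heading=270, move]
PD: pen down
LT 198: heading 270 -> 108
FD 14: (-3.8,15.8) -> (-8.126,29.115) [heading=108, draw]
Final: pos=(-8.126,29.115), heading=108, 3 segment(s) drawn

Segment lengths:
  seg 1: (0,0) -> (-3.8,0), length = 3.8
  seg 2: (-3.8,0) -> (-3.8,8.9), length = 8.9
  seg 3: (-3.8,15.8) -> (-8.126,29.115), length = 14
Total = 26.7

Answer: 26.7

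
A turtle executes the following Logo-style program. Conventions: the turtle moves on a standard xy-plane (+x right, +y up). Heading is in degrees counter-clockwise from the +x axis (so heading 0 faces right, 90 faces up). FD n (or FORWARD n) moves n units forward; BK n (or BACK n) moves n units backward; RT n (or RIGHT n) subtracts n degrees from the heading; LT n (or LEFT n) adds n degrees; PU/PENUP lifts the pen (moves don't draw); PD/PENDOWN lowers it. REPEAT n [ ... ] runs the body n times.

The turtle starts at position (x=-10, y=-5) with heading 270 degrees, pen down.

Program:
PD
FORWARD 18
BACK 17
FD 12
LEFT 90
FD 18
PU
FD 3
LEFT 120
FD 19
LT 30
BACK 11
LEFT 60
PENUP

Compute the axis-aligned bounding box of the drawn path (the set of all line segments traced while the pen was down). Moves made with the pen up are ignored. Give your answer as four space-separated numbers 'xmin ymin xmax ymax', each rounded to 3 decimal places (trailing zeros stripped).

Answer: -10 -23 8 -5

Derivation:
Executing turtle program step by step:
Start: pos=(-10,-5), heading=270, pen down
PD: pen down
FD 18: (-10,-5) -> (-10,-23) [heading=270, draw]
BK 17: (-10,-23) -> (-10,-6) [heading=270, draw]
FD 12: (-10,-6) -> (-10,-18) [heading=270, draw]
LT 90: heading 270 -> 0
FD 18: (-10,-18) -> (8,-18) [heading=0, draw]
PU: pen up
FD 3: (8,-18) -> (11,-18) [heading=0, move]
LT 120: heading 0 -> 120
FD 19: (11,-18) -> (1.5,-1.546) [heading=120, move]
LT 30: heading 120 -> 150
BK 11: (1.5,-1.546) -> (11.026,-7.046) [heading=150, move]
LT 60: heading 150 -> 210
PU: pen up
Final: pos=(11.026,-7.046), heading=210, 4 segment(s) drawn

Segment endpoints: x in {-10, -10, -10, 8}, y in {-23, -18, -18, -6, -5}
xmin=-10, ymin=-23, xmax=8, ymax=-5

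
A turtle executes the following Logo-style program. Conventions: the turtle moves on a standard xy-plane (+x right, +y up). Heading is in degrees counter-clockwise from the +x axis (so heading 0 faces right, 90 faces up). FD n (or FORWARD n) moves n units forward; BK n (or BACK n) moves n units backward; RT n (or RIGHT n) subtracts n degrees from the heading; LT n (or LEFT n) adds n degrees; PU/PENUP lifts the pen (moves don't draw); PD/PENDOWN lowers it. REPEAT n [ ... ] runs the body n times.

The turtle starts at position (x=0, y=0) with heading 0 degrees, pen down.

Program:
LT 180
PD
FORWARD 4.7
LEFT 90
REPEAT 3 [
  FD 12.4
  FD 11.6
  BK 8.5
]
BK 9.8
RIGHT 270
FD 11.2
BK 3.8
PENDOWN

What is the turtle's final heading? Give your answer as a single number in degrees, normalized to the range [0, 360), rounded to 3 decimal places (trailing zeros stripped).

Executing turtle program step by step:
Start: pos=(0,0), heading=0, pen down
LT 180: heading 0 -> 180
PD: pen down
FD 4.7: (0,0) -> (-4.7,0) [heading=180, draw]
LT 90: heading 180 -> 270
REPEAT 3 [
  -- iteration 1/3 --
  FD 12.4: (-4.7,0) -> (-4.7,-12.4) [heading=270, draw]
  FD 11.6: (-4.7,-12.4) -> (-4.7,-24) [heading=270, draw]
  BK 8.5: (-4.7,-24) -> (-4.7,-15.5) [heading=270, draw]
  -- iteration 2/3 --
  FD 12.4: (-4.7,-15.5) -> (-4.7,-27.9) [heading=270, draw]
  FD 11.6: (-4.7,-27.9) -> (-4.7,-39.5) [heading=270, draw]
  BK 8.5: (-4.7,-39.5) -> (-4.7,-31) [heading=270, draw]
  -- iteration 3/3 --
  FD 12.4: (-4.7,-31) -> (-4.7,-43.4) [heading=270, draw]
  FD 11.6: (-4.7,-43.4) -> (-4.7,-55) [heading=270, draw]
  BK 8.5: (-4.7,-55) -> (-4.7,-46.5) [heading=270, draw]
]
BK 9.8: (-4.7,-46.5) -> (-4.7,-36.7) [heading=270, draw]
RT 270: heading 270 -> 0
FD 11.2: (-4.7,-36.7) -> (6.5,-36.7) [heading=0, draw]
BK 3.8: (6.5,-36.7) -> (2.7,-36.7) [heading=0, draw]
PD: pen down
Final: pos=(2.7,-36.7), heading=0, 13 segment(s) drawn

Answer: 0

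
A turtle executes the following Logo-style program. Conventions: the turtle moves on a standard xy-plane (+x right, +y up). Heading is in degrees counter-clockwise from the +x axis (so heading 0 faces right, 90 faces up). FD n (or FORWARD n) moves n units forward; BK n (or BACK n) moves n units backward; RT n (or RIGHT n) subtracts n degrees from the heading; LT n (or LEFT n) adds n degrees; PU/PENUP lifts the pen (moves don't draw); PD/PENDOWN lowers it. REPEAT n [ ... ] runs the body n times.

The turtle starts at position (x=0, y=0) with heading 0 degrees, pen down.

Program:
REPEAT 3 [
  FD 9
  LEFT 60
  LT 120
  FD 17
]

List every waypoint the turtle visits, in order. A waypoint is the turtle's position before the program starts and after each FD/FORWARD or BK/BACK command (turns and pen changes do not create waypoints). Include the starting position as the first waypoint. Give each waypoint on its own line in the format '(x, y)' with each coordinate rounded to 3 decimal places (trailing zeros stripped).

Answer: (0, 0)
(9, 0)
(-8, 0)
(-17, 0)
(0, 0)
(9, 0)
(-8, 0)

Derivation:
Executing turtle program step by step:
Start: pos=(0,0), heading=0, pen down
REPEAT 3 [
  -- iteration 1/3 --
  FD 9: (0,0) -> (9,0) [heading=0, draw]
  LT 60: heading 0 -> 60
  LT 120: heading 60 -> 180
  FD 17: (9,0) -> (-8,0) [heading=180, draw]
  -- iteration 2/3 --
  FD 9: (-8,0) -> (-17,0) [heading=180, draw]
  LT 60: heading 180 -> 240
  LT 120: heading 240 -> 0
  FD 17: (-17,0) -> (0,0) [heading=0, draw]
  -- iteration 3/3 --
  FD 9: (0,0) -> (9,0) [heading=0, draw]
  LT 60: heading 0 -> 60
  LT 120: heading 60 -> 180
  FD 17: (9,0) -> (-8,0) [heading=180, draw]
]
Final: pos=(-8,0), heading=180, 6 segment(s) drawn
Waypoints (7 total):
(0, 0)
(9, 0)
(-8, 0)
(-17, 0)
(0, 0)
(9, 0)
(-8, 0)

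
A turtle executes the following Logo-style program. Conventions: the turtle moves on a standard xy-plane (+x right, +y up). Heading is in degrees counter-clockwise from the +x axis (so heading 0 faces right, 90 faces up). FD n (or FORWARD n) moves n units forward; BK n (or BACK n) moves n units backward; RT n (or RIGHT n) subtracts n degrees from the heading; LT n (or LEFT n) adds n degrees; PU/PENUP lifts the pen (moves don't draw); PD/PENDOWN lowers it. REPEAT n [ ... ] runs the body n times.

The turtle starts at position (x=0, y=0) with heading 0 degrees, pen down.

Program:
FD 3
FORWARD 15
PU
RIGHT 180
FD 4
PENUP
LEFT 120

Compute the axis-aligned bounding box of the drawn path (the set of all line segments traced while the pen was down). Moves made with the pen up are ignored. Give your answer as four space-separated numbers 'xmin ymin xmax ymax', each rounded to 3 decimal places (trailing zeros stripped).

Answer: 0 0 18 0

Derivation:
Executing turtle program step by step:
Start: pos=(0,0), heading=0, pen down
FD 3: (0,0) -> (3,0) [heading=0, draw]
FD 15: (3,0) -> (18,0) [heading=0, draw]
PU: pen up
RT 180: heading 0 -> 180
FD 4: (18,0) -> (14,0) [heading=180, move]
PU: pen up
LT 120: heading 180 -> 300
Final: pos=(14,0), heading=300, 2 segment(s) drawn

Segment endpoints: x in {0, 3, 18}, y in {0}
xmin=0, ymin=0, xmax=18, ymax=0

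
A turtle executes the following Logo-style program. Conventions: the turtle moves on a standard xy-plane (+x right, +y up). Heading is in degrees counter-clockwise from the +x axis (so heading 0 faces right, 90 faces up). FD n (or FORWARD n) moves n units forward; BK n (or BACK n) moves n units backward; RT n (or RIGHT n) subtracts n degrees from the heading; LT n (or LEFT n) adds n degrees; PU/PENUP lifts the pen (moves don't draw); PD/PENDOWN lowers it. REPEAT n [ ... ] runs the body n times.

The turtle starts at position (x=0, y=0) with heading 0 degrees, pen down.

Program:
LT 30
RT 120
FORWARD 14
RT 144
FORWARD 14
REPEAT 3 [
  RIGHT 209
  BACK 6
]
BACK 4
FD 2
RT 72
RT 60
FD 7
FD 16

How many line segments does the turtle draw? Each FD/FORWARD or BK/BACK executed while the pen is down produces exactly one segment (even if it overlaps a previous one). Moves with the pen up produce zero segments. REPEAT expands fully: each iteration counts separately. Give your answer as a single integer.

Executing turtle program step by step:
Start: pos=(0,0), heading=0, pen down
LT 30: heading 0 -> 30
RT 120: heading 30 -> 270
FD 14: (0,0) -> (0,-14) [heading=270, draw]
RT 144: heading 270 -> 126
FD 14: (0,-14) -> (-8.229,-2.674) [heading=126, draw]
REPEAT 3 [
  -- iteration 1/3 --
  RT 209: heading 126 -> 277
  BK 6: (-8.229,-2.674) -> (-8.96,3.282) [heading=277, draw]
  -- iteration 2/3 --
  RT 209: heading 277 -> 68
  BK 6: (-8.96,3.282) -> (-11.208,-2.282) [heading=68, draw]
  -- iteration 3/3 --
  RT 209: heading 68 -> 219
  BK 6: (-11.208,-2.282) -> (-6.545,1.494) [heading=219, draw]
]
BK 4: (-6.545,1.494) -> (-3.436,4.012) [heading=219, draw]
FD 2: (-3.436,4.012) -> (-4.991,2.753) [heading=219, draw]
RT 72: heading 219 -> 147
RT 60: heading 147 -> 87
FD 7: (-4.991,2.753) -> (-4.624,9.743) [heading=87, draw]
FD 16: (-4.624,9.743) -> (-3.787,25.721) [heading=87, draw]
Final: pos=(-3.787,25.721), heading=87, 9 segment(s) drawn
Segments drawn: 9

Answer: 9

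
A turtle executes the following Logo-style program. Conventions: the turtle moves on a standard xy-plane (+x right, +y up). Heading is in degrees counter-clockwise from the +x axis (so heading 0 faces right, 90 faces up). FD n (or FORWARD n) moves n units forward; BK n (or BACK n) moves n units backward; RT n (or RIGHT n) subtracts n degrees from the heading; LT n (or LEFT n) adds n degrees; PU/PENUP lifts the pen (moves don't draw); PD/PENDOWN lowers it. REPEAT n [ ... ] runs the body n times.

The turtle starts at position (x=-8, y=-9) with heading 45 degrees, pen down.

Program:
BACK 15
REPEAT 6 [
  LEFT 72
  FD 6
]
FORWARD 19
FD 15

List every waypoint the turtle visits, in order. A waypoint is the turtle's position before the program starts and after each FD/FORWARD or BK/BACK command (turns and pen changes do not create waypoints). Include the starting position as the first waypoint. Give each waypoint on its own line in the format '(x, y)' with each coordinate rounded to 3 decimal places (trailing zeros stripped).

Executing turtle program step by step:
Start: pos=(-8,-9), heading=45, pen down
BK 15: (-8,-9) -> (-18.607,-19.607) [heading=45, draw]
REPEAT 6 [
  -- iteration 1/6 --
  LT 72: heading 45 -> 117
  FD 6: (-18.607,-19.607) -> (-21.331,-14.261) [heading=117, draw]
  -- iteration 2/6 --
  LT 72: heading 117 -> 189
  FD 6: (-21.331,-14.261) -> (-27.257,-15.199) [heading=189, draw]
  -- iteration 3/6 --
  LT 72: heading 189 -> 261
  FD 6: (-27.257,-15.199) -> (-28.195,-21.125) [heading=261, draw]
  -- iteration 4/6 --
  LT 72: heading 261 -> 333
  FD 6: (-28.195,-21.125) -> (-22.849,-23.849) [heading=333, draw]
  -- iteration 5/6 --
  LT 72: heading 333 -> 45
  FD 6: (-22.849,-23.849) -> (-18.607,-19.607) [heading=45, draw]
  -- iteration 6/6 --
  LT 72: heading 45 -> 117
  FD 6: (-18.607,-19.607) -> (-21.331,-14.261) [heading=117, draw]
]
FD 19: (-21.331,-14.261) -> (-29.956,2.669) [heading=117, draw]
FD 15: (-29.956,2.669) -> (-36.766,16.034) [heading=117, draw]
Final: pos=(-36.766,16.034), heading=117, 9 segment(s) drawn
Waypoints (10 total):
(-8, -9)
(-18.607, -19.607)
(-21.331, -14.261)
(-27.257, -15.199)
(-28.195, -21.125)
(-22.849, -23.849)
(-18.607, -19.607)
(-21.331, -14.261)
(-29.956, 2.669)
(-36.766, 16.034)

Answer: (-8, -9)
(-18.607, -19.607)
(-21.331, -14.261)
(-27.257, -15.199)
(-28.195, -21.125)
(-22.849, -23.849)
(-18.607, -19.607)
(-21.331, -14.261)
(-29.956, 2.669)
(-36.766, 16.034)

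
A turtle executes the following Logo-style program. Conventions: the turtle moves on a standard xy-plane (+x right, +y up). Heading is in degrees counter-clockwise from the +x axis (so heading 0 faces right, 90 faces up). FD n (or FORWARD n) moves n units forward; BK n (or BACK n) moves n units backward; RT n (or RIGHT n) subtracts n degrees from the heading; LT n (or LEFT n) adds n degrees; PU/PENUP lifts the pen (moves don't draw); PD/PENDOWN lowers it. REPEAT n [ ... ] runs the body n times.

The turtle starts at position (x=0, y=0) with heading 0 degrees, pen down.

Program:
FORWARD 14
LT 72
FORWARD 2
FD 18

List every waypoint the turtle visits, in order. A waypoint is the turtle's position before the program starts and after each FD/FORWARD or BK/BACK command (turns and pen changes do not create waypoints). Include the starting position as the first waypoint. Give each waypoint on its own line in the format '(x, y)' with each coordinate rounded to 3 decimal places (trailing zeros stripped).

Answer: (0, 0)
(14, 0)
(14.618, 1.902)
(20.18, 19.021)

Derivation:
Executing turtle program step by step:
Start: pos=(0,0), heading=0, pen down
FD 14: (0,0) -> (14,0) [heading=0, draw]
LT 72: heading 0 -> 72
FD 2: (14,0) -> (14.618,1.902) [heading=72, draw]
FD 18: (14.618,1.902) -> (20.18,19.021) [heading=72, draw]
Final: pos=(20.18,19.021), heading=72, 3 segment(s) drawn
Waypoints (4 total):
(0, 0)
(14, 0)
(14.618, 1.902)
(20.18, 19.021)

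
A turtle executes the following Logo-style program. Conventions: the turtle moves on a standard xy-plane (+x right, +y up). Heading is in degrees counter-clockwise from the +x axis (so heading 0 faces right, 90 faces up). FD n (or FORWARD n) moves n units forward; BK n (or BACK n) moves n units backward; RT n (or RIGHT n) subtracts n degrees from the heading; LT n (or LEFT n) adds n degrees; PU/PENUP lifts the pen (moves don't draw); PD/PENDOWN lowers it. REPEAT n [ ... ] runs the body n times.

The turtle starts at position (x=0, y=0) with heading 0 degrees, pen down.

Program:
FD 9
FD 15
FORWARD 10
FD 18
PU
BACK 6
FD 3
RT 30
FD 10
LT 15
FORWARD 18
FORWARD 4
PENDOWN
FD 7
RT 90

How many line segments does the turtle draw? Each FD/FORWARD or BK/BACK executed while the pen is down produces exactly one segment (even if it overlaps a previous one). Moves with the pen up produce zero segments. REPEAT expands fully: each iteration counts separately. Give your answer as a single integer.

Executing turtle program step by step:
Start: pos=(0,0), heading=0, pen down
FD 9: (0,0) -> (9,0) [heading=0, draw]
FD 15: (9,0) -> (24,0) [heading=0, draw]
FD 10: (24,0) -> (34,0) [heading=0, draw]
FD 18: (34,0) -> (52,0) [heading=0, draw]
PU: pen up
BK 6: (52,0) -> (46,0) [heading=0, move]
FD 3: (46,0) -> (49,0) [heading=0, move]
RT 30: heading 0 -> 330
FD 10: (49,0) -> (57.66,-5) [heading=330, move]
LT 15: heading 330 -> 345
FD 18: (57.66,-5) -> (75.047,-9.659) [heading=345, move]
FD 4: (75.047,-9.659) -> (78.911,-10.694) [heading=345, move]
PD: pen down
FD 7: (78.911,-10.694) -> (85.672,-12.506) [heading=345, draw]
RT 90: heading 345 -> 255
Final: pos=(85.672,-12.506), heading=255, 5 segment(s) drawn
Segments drawn: 5

Answer: 5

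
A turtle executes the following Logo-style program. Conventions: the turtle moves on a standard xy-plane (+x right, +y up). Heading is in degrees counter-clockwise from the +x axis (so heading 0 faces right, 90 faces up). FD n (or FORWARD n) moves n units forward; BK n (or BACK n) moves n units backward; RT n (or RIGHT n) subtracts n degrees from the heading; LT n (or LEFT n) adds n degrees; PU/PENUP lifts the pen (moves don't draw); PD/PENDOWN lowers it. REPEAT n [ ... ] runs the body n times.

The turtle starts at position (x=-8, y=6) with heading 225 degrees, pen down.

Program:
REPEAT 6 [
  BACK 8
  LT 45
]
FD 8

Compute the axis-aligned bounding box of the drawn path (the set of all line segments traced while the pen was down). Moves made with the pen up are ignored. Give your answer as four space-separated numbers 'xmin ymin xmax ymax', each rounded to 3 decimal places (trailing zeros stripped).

Answer: -27.314 6 -2.343 25.314

Derivation:
Executing turtle program step by step:
Start: pos=(-8,6), heading=225, pen down
REPEAT 6 [
  -- iteration 1/6 --
  BK 8: (-8,6) -> (-2.343,11.657) [heading=225, draw]
  LT 45: heading 225 -> 270
  -- iteration 2/6 --
  BK 8: (-2.343,11.657) -> (-2.343,19.657) [heading=270, draw]
  LT 45: heading 270 -> 315
  -- iteration 3/6 --
  BK 8: (-2.343,19.657) -> (-8,25.314) [heading=315, draw]
  LT 45: heading 315 -> 0
  -- iteration 4/6 --
  BK 8: (-8,25.314) -> (-16,25.314) [heading=0, draw]
  LT 45: heading 0 -> 45
  -- iteration 5/6 --
  BK 8: (-16,25.314) -> (-21.657,19.657) [heading=45, draw]
  LT 45: heading 45 -> 90
  -- iteration 6/6 --
  BK 8: (-21.657,19.657) -> (-21.657,11.657) [heading=90, draw]
  LT 45: heading 90 -> 135
]
FD 8: (-21.657,11.657) -> (-27.314,17.314) [heading=135, draw]
Final: pos=(-27.314,17.314), heading=135, 7 segment(s) drawn

Segment endpoints: x in {-27.314, -21.657, -21.657, -16, -8, -8, -2.343, -2.343}, y in {6, 11.657, 11.657, 17.314, 19.657, 19.657, 25.314, 25.314}
xmin=-27.314, ymin=6, xmax=-2.343, ymax=25.314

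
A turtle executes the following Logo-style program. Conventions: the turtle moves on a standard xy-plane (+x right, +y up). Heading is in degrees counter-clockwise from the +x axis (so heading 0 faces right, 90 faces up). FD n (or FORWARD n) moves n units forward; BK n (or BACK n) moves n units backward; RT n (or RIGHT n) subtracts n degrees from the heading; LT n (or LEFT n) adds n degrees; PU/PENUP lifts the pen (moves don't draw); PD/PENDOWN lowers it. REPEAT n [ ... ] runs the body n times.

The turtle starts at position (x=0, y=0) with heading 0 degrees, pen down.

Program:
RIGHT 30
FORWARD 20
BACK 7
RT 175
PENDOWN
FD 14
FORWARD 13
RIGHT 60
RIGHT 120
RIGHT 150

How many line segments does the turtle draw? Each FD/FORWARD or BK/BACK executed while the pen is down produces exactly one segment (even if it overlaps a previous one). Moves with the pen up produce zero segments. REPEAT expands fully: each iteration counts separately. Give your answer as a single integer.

Executing turtle program step by step:
Start: pos=(0,0), heading=0, pen down
RT 30: heading 0 -> 330
FD 20: (0,0) -> (17.321,-10) [heading=330, draw]
BK 7: (17.321,-10) -> (11.258,-6.5) [heading=330, draw]
RT 175: heading 330 -> 155
PD: pen down
FD 14: (11.258,-6.5) -> (-1.43,-0.583) [heading=155, draw]
FD 13: (-1.43,-0.583) -> (-13.212,4.911) [heading=155, draw]
RT 60: heading 155 -> 95
RT 120: heading 95 -> 335
RT 150: heading 335 -> 185
Final: pos=(-13.212,4.911), heading=185, 4 segment(s) drawn
Segments drawn: 4

Answer: 4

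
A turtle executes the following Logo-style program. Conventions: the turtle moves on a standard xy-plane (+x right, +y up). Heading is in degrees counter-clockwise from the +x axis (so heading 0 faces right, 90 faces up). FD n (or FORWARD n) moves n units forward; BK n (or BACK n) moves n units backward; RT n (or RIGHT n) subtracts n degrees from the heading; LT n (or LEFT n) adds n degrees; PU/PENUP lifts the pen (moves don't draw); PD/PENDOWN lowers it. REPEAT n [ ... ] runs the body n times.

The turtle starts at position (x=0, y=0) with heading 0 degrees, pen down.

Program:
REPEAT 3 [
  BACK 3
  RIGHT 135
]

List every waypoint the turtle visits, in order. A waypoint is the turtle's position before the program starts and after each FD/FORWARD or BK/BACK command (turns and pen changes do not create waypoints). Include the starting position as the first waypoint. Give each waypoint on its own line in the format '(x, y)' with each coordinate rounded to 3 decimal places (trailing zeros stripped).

Executing turtle program step by step:
Start: pos=(0,0), heading=0, pen down
REPEAT 3 [
  -- iteration 1/3 --
  BK 3: (0,0) -> (-3,0) [heading=0, draw]
  RT 135: heading 0 -> 225
  -- iteration 2/3 --
  BK 3: (-3,0) -> (-0.879,2.121) [heading=225, draw]
  RT 135: heading 225 -> 90
  -- iteration 3/3 --
  BK 3: (-0.879,2.121) -> (-0.879,-0.879) [heading=90, draw]
  RT 135: heading 90 -> 315
]
Final: pos=(-0.879,-0.879), heading=315, 3 segment(s) drawn
Waypoints (4 total):
(0, 0)
(-3, 0)
(-0.879, 2.121)
(-0.879, -0.879)

Answer: (0, 0)
(-3, 0)
(-0.879, 2.121)
(-0.879, -0.879)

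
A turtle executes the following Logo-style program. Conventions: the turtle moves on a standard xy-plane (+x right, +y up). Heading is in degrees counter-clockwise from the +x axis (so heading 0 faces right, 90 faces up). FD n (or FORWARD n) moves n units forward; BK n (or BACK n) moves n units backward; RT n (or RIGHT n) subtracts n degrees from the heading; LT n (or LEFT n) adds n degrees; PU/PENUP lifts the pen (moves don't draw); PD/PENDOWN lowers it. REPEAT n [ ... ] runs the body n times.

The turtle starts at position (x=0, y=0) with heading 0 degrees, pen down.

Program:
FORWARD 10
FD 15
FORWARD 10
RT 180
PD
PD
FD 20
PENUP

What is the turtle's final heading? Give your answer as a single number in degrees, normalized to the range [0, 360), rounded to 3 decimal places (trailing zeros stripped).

Executing turtle program step by step:
Start: pos=(0,0), heading=0, pen down
FD 10: (0,0) -> (10,0) [heading=0, draw]
FD 15: (10,0) -> (25,0) [heading=0, draw]
FD 10: (25,0) -> (35,0) [heading=0, draw]
RT 180: heading 0 -> 180
PD: pen down
PD: pen down
FD 20: (35,0) -> (15,0) [heading=180, draw]
PU: pen up
Final: pos=(15,0), heading=180, 4 segment(s) drawn

Answer: 180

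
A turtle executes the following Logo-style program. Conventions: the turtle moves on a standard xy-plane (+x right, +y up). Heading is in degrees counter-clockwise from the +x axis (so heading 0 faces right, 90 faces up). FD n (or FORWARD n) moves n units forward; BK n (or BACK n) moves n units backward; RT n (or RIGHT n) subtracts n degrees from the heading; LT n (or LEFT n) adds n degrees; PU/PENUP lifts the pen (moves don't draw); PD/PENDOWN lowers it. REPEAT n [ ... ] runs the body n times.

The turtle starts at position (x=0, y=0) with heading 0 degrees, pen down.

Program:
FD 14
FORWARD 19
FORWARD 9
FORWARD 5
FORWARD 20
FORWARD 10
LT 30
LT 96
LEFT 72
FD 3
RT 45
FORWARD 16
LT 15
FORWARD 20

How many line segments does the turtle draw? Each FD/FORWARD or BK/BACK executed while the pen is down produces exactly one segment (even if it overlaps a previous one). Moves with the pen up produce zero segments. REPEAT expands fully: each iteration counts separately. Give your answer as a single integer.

Executing turtle program step by step:
Start: pos=(0,0), heading=0, pen down
FD 14: (0,0) -> (14,0) [heading=0, draw]
FD 19: (14,0) -> (33,0) [heading=0, draw]
FD 9: (33,0) -> (42,0) [heading=0, draw]
FD 5: (42,0) -> (47,0) [heading=0, draw]
FD 20: (47,0) -> (67,0) [heading=0, draw]
FD 10: (67,0) -> (77,0) [heading=0, draw]
LT 30: heading 0 -> 30
LT 96: heading 30 -> 126
LT 72: heading 126 -> 198
FD 3: (77,0) -> (74.147,-0.927) [heading=198, draw]
RT 45: heading 198 -> 153
FD 16: (74.147,-0.927) -> (59.891,6.337) [heading=153, draw]
LT 15: heading 153 -> 168
FD 20: (59.891,6.337) -> (40.328,10.495) [heading=168, draw]
Final: pos=(40.328,10.495), heading=168, 9 segment(s) drawn
Segments drawn: 9

Answer: 9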